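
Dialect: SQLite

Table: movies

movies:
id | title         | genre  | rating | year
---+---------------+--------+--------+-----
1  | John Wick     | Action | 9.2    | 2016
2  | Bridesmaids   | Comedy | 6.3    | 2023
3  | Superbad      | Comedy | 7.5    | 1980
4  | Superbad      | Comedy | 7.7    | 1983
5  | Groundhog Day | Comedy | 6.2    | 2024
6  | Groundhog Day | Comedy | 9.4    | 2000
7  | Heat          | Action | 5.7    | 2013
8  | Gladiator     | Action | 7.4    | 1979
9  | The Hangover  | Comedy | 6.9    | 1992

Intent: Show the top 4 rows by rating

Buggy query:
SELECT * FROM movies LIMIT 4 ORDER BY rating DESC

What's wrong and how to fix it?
Bug: LIMIT must come after ORDER BY

Fix: Swap the clauses: ORDER BY first, then LIMIT

Corrected query:
SELECT * FROM movies ORDER BY rating DESC LIMIT 4

Result:
id | title         | genre  | rating | year
---+---------------+--------+--------+-----
6  | Groundhog Day | Comedy | 9.4    | 2000
1  | John Wick     | Action | 9.2    | 2016
4  | Superbad      | Comedy | 7.7    | 1983
3  | Superbad      | Comedy | 7.5    | 1980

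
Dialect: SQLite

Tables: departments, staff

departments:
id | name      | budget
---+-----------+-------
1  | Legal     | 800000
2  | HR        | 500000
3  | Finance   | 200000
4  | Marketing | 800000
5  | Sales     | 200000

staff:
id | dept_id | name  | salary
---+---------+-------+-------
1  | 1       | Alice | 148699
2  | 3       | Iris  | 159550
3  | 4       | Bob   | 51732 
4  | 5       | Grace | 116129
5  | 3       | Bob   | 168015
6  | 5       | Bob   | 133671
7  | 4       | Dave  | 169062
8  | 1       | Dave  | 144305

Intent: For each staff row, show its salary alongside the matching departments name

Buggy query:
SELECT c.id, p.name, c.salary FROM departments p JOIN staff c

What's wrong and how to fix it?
Bug: Missing join condition: each staff row is matched to all departments rows instead of just its own

Fix: Add ON c.dept_id = p.id to the JOIN

Corrected query:
SELECT c.id, p.name, c.salary FROM departments p JOIN staff c ON c.dept_id = p.id

Result:
id | name      | salary
---+-----------+-------
1  | Legal     | 148699
2  | Finance   | 159550
3  | Marketing | 51732 
4  | Sales     | 116129
5  | Finance   | 168015
6  | Sales     | 133671
7  | Marketing | 169062
8  | Legal     | 144305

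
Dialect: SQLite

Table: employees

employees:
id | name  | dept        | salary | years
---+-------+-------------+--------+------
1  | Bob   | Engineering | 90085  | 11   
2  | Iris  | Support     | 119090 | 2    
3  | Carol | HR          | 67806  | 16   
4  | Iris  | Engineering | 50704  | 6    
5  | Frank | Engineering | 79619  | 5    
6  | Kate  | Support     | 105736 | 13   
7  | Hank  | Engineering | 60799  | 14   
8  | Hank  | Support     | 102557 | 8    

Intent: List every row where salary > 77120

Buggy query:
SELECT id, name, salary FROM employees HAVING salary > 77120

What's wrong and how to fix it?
Bug: This is a non-aggregate query (no GROUP BY, no aggregates), so in SQLite the HAVING clause is invalid here; a row-level condition belongs in WHERE

Fix: Replace HAVING with WHERE since the condition applies to individual rows

Corrected query:
SELECT id, name, salary FROM employees WHERE salary > 77120

Result:
id | name  | salary
---+-------+-------
1  | Bob   | 90085 
2  | Iris  | 119090
5  | Frank | 79619 
6  | Kate  | 105736
8  | Hank  | 102557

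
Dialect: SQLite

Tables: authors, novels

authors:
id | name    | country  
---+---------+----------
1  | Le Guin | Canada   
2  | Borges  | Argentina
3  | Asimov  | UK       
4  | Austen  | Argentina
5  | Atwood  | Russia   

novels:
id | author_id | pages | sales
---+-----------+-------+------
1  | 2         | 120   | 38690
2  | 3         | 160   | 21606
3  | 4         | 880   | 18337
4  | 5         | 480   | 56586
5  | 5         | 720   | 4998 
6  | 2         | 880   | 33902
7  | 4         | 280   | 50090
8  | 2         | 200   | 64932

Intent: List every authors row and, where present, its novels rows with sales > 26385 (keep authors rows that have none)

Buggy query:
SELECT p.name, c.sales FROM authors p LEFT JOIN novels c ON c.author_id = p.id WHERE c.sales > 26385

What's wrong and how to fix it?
Bug: Filtering c.sales in WHERE discards the NULL rows produced by LEFT JOIN, turning it into an inner join

Fix: Put 'c.sales > 26385' in the JOIN's ON clause instead of WHERE

Corrected query:
SELECT p.name, c.sales FROM authors p LEFT JOIN novels c ON c.author_id = p.id AND c.sales > 26385

Result:
name    | sales
--------+------
Le Guin | NULL 
Borges  | 33902
Borges  | 38690
Borges  | 64932
Asimov  | NULL 
Austen  | 50090
Atwood  | 56586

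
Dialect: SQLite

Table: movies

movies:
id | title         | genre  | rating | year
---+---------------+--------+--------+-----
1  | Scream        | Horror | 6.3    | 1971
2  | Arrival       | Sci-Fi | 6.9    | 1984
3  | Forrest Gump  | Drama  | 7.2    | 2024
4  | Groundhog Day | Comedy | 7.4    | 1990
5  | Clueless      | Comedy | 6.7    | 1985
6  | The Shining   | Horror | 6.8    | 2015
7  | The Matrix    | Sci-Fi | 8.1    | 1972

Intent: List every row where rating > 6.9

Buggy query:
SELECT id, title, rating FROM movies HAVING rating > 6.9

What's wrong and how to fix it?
Bug: HAVING filters the output of aggregation, but this query has no GROUP BY and no aggregate functions, so SQLite rejects it (HAVING clause on a non-aggregate query); the condition here is per row

Fix: Replace HAVING with WHERE since the condition applies to individual rows

Corrected query:
SELECT id, title, rating FROM movies WHERE rating > 6.9

Result:
id | title         | rating
---+---------------+-------
3  | Forrest Gump  | 7.2   
4  | Groundhog Day | 7.4   
7  | The Matrix    | 8.1   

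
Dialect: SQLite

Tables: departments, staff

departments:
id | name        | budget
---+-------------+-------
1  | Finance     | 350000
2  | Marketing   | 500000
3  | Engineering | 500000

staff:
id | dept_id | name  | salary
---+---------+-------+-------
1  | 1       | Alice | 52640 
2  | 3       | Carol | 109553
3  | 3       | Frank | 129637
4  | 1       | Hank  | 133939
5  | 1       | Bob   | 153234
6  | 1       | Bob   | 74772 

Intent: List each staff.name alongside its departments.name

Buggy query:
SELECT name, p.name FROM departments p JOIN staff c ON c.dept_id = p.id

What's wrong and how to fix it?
Bug: 'name' exists in both joined tables, so the database can't tell which one is meant

Fix: Prefix ambiguous columns with the table alias

Corrected query:
SELECT c.name, p.name FROM departments p JOIN staff c ON c.dept_id = p.id

Result:
name  | name       
------+------------
Alice | Finance    
Carol | Engineering
Frank | Engineering
Hank  | Finance    
Bob   | Finance    
Bob   | Finance    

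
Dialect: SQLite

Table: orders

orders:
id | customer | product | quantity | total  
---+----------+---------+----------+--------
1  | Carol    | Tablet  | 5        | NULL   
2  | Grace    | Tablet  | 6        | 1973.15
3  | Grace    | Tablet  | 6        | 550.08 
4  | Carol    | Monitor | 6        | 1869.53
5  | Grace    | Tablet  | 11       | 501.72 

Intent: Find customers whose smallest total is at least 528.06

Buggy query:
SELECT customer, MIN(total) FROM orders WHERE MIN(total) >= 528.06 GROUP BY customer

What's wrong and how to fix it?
Bug: Aggregates like MIN are computed per group after WHERE runs

Fix: Replace WHERE with HAVING after the GROUP BY

Corrected query:
SELECT customer, MIN(total) FROM orders GROUP BY customer HAVING MIN(total) >= 528.06

Result:
customer | MIN(total)
---------+-----------
Carol    | 1869.53   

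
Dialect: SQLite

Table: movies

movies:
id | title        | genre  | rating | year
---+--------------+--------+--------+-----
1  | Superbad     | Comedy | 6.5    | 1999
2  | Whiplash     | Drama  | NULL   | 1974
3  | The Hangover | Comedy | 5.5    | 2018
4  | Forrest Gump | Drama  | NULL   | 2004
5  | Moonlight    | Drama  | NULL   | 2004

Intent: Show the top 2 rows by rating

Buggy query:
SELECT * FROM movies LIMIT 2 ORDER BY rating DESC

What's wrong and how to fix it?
Bug: ORDER BY cannot follow LIMIT; LIMIT is the final clause

Fix: Swap the clauses: ORDER BY first, then LIMIT

Corrected query:
SELECT * FROM movies ORDER BY rating DESC LIMIT 2

Result:
id | title        | genre  | rating | year
---+--------------+--------+--------+-----
1  | Superbad     | Comedy | 6.5    | 1999
3  | The Hangover | Comedy | 5.5    | 2018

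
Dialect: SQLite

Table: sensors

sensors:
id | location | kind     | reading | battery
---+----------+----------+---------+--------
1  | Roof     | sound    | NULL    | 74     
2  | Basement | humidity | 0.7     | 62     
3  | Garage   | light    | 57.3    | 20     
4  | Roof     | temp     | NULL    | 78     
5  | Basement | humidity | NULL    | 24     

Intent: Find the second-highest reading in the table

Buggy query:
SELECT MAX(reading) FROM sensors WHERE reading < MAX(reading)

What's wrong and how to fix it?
Bug: The inner MAX is an aggregate inside WHERE, which is not allowed

Fix: Put the inner MAX in a scalar subquery

Corrected query:
SELECT MAX(reading) FROM sensors WHERE reading < (SELECT MAX(reading) FROM sensors)

Result:
MAX(reading)
------------
0.7         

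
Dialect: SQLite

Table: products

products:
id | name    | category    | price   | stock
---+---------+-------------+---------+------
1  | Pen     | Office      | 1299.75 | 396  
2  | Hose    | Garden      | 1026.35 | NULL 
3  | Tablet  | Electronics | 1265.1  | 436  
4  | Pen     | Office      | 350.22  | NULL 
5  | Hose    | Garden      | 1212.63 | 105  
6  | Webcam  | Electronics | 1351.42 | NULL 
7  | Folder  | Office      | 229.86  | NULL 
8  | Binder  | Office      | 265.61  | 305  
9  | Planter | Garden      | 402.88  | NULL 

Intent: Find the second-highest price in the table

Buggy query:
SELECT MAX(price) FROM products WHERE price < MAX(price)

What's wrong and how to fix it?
Bug: The inner MAX is an aggregate inside WHERE, which is not allowed

Fix: Put the inner MAX in a scalar subquery

Corrected query:
SELECT MAX(price) FROM products WHERE price < (SELECT MAX(price) FROM products)

Result:
MAX(price)
----------
1299.75   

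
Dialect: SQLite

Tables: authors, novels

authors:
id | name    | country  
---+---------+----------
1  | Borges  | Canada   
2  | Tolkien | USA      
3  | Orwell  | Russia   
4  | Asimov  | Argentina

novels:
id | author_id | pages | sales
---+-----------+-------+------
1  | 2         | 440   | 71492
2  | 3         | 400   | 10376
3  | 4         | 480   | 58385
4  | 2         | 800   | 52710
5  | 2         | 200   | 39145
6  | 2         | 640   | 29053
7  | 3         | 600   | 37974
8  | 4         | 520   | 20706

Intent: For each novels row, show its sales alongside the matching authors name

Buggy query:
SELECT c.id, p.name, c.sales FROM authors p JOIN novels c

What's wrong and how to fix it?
Bug: Missing join condition: each novels row is matched to all authors rows instead of just its own

Fix: Add ON c.author_id = p.id to the JOIN

Corrected query:
SELECT c.id, p.name, c.sales FROM authors p JOIN novels c ON c.author_id = p.id

Result:
id | name    | sales
---+---------+------
1  | Tolkien | 71492
2  | Orwell  | 10376
3  | Asimov  | 58385
4  | Tolkien | 52710
5  | Tolkien | 39145
6  | Tolkien | 29053
7  | Orwell  | 37974
8  | Asimov  | 20706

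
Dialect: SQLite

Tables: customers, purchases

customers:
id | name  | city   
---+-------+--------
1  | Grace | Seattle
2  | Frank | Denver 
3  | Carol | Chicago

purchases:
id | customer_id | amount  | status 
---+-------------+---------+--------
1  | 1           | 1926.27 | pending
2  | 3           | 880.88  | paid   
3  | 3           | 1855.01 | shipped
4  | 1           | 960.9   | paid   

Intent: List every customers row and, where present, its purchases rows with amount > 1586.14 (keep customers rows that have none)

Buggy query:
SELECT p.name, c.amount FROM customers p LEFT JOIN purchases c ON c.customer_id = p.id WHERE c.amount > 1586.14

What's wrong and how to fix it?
Bug: Filtering c.amount in WHERE discards the NULL rows produced by LEFT JOIN, turning it into an inner join

Fix: Put 'c.amount > 1586.14' in the JOIN's ON clause instead of WHERE

Corrected query:
SELECT p.name, c.amount FROM customers p LEFT JOIN purchases c ON c.customer_id = p.id AND c.amount > 1586.14

Result:
name  | amount 
------+--------
Grace | 1926.27
Frank | NULL   
Carol | 1855.01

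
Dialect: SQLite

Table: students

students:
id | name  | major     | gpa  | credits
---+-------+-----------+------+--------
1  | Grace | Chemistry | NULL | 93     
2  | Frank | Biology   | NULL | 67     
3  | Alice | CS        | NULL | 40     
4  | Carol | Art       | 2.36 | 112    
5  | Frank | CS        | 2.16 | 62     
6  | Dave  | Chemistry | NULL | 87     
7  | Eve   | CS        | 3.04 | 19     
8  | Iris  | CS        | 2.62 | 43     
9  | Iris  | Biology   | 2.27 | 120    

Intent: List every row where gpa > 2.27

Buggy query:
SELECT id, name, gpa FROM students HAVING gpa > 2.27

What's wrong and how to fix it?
Bug: HAVING filters the output of aggregation, but this query has no GROUP BY and no aggregate functions, so SQLite rejects it (HAVING clause on a non-aggregate query); the condition here is per row

Fix: Use WHERE for row-level filtering

Corrected query:
SELECT id, name, gpa FROM students WHERE gpa > 2.27

Result:
id | name  | gpa 
---+-------+-----
4  | Carol | 2.36
7  | Eve   | 3.04
8  | Iris  | 2.62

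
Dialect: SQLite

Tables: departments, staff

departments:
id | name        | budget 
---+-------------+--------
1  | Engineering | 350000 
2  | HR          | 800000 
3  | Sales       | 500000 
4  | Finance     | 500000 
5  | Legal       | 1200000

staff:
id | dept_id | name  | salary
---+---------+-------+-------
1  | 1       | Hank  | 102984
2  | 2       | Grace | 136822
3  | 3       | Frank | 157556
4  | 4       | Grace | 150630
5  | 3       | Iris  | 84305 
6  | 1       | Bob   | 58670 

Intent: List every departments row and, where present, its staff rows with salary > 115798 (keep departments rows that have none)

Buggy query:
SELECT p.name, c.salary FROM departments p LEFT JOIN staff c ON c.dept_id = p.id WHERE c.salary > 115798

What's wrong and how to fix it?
Bug: Filtering c.salary in WHERE discards the NULL rows produced by LEFT JOIN, turning it into an inner join

Fix: Put 'c.salary > 115798' in the JOIN's ON clause instead of WHERE

Corrected query:
SELECT p.name, c.salary FROM departments p LEFT JOIN staff c ON c.dept_id = p.id AND c.salary > 115798

Result:
name        | salary
------------+-------
Engineering | NULL  
HR          | 136822
Sales       | 157556
Finance     | 150630
Legal       | NULL  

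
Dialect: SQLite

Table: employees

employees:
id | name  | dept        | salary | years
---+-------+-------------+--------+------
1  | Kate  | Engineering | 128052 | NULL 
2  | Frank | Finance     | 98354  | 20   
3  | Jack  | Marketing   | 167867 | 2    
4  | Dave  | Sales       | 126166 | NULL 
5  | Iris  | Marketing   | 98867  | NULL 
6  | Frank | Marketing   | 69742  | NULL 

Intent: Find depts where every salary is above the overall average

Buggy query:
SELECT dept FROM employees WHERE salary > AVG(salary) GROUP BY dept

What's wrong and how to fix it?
Bug: WHERE evaluates per row before aggregation, so AVG() is unavailable

Fix: Compute the overall average in a scalar subquery and compare each group's MIN against it in HAVING

Corrected query:
SELECT dept FROM employees GROUP BY dept HAVING MIN(salary) > (SELECT AVG(salary) FROM employees)

Result:
dept       
-----------
Engineering
Sales      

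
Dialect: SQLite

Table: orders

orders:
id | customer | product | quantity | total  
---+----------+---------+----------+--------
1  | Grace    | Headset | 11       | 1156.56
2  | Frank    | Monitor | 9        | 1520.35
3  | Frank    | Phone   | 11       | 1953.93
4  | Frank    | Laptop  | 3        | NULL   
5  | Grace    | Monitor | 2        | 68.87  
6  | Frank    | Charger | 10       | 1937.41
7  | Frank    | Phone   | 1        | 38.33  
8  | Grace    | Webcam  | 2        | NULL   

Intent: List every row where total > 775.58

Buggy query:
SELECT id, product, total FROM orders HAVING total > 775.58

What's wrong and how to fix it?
Bug: HAVING filters the output of aggregation, but this query has no GROUP BY and no aggregate functions, so SQLite rejects it (HAVING clause on a non-aggregate query); the condition here is per row

Fix: Use WHERE for row-level filtering

Corrected query:
SELECT id, product, total FROM orders WHERE total > 775.58

Result:
id | product | total  
---+---------+--------
1  | Headset | 1156.56
2  | Monitor | 1520.35
3  | Phone   | 1953.93
6  | Charger | 1937.41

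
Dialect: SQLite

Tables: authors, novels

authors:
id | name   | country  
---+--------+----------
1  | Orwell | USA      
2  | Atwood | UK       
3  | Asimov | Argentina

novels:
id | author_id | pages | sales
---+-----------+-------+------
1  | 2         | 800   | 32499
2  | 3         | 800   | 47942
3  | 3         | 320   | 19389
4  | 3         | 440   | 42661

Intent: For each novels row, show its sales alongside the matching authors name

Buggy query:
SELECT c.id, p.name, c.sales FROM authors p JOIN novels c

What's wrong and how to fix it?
Bug: JOIN with no ON clause produces a cartesian product; every novels row pairs with every authors row

Fix: Specify the join condition linking the foreign key to the parent id

Corrected query:
SELECT c.id, p.name, c.sales FROM authors p JOIN novels c ON c.author_id = p.id

Result:
id | name   | sales
---+--------+------
1  | Atwood | 32499
2  | Asimov | 47942
3  | Asimov | 19389
4  | Asimov | 42661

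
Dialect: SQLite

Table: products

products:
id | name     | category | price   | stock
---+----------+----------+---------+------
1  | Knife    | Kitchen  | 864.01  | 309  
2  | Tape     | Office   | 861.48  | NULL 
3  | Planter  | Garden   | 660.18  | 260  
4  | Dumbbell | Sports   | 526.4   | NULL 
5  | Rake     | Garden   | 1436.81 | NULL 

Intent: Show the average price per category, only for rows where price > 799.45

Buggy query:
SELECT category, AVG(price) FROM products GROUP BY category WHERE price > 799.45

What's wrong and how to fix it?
Bug: WHERE cannot follow GROUP BY

Fix: Move the WHERE clause before GROUP BY

Corrected query:
SELECT category, AVG(price) FROM products WHERE price > 799.45 GROUP BY category

Result:
category | AVG(price)
---------+-----------
Garden   | 1436.81   
Kitchen  | 864.01    
Office   | 861.48    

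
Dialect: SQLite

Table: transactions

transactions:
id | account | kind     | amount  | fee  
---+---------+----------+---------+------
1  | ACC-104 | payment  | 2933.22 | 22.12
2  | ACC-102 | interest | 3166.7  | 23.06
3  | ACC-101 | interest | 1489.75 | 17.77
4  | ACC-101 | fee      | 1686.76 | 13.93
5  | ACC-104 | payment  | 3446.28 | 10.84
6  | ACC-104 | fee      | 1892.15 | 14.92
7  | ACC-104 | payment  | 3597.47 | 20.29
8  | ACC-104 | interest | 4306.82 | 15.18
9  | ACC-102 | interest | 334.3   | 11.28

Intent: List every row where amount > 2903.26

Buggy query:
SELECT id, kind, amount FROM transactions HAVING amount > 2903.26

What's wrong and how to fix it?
Bug: This is a non-aggregate query (no GROUP BY, no aggregates), so in SQLite the HAVING clause is invalid here; a row-level condition belongs in WHERE

Fix: Replace HAVING with WHERE since the condition applies to individual rows

Corrected query:
SELECT id, kind, amount FROM transactions WHERE amount > 2903.26

Result:
id | kind     | amount 
---+----------+--------
1  | payment  | 2933.22
2  | interest | 3166.7 
5  | payment  | 3446.28
7  | payment  | 3597.47
8  | interest | 4306.82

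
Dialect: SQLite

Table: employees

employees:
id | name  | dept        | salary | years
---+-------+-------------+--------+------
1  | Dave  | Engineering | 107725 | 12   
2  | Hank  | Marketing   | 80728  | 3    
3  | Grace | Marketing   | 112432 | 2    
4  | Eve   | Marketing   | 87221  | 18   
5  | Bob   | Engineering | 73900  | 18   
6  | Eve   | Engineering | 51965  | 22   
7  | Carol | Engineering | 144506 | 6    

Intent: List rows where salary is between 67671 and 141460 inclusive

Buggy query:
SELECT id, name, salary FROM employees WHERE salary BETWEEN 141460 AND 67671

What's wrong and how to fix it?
Bug: BETWEEN expects the lower bound first; with 141460 AND 67671 the range is empty

Fix: Write BETWEEN 67671 AND 141460

Corrected query:
SELECT id, name, salary FROM employees WHERE salary BETWEEN 67671 AND 141460

Result:
id | name  | salary
---+-------+-------
1  | Dave  | 107725
2  | Hank  | 80728 
3  | Grace | 112432
4  | Eve   | 87221 
5  | Bob   | 73900 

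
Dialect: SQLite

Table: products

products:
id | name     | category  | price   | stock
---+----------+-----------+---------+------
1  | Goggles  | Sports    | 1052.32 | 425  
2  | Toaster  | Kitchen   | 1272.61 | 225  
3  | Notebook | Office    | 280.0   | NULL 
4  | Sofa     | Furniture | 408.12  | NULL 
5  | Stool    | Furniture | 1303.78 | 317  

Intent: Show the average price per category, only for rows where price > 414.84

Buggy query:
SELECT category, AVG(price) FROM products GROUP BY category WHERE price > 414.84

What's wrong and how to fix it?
Bug: WHERE cannot follow GROUP BY

Fix: Move the WHERE clause before GROUP BY

Corrected query:
SELECT category, AVG(price) FROM products WHERE price > 414.84 GROUP BY category

Result:
category  | AVG(price)
----------+-----------
Furniture | 1303.78   
Kitchen   | 1272.61   
Sports    | 1052.32   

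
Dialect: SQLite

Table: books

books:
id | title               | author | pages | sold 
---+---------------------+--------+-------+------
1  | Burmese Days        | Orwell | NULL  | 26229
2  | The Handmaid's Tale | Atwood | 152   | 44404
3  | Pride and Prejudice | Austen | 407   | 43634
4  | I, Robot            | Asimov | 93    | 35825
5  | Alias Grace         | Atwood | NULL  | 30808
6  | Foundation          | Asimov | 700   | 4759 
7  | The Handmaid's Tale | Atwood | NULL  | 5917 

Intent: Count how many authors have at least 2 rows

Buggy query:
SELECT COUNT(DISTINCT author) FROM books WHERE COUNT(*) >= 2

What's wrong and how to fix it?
Bug: COUNT(*) cannot appear in WHERE; the per-group count doesn't exist yet

Fix: Group first with HAVING COUNT(*) >= 2, then COUNT the resulting groups

Corrected query:
SELECT COUNT(*) FROM (SELECT author FROM books GROUP BY author HAVING COUNT(*) >= 2)

Result:
COUNT(*)
--------
2       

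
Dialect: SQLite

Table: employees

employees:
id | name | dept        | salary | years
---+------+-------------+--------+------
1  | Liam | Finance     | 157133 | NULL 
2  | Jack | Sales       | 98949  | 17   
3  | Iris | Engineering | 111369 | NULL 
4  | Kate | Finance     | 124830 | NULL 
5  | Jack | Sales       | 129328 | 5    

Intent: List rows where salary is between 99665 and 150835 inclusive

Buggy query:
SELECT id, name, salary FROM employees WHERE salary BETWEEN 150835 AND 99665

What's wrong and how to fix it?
Bug: BETWEEN expects the lower bound first; with 150835 AND 99665 the range is empty

Fix: Swap the bounds so the smaller value comes first

Corrected query:
SELECT id, name, salary FROM employees WHERE salary BETWEEN 99665 AND 150835

Result:
id | name | salary
---+------+-------
3  | Iris | 111369
4  | Kate | 124830
5  | Jack | 129328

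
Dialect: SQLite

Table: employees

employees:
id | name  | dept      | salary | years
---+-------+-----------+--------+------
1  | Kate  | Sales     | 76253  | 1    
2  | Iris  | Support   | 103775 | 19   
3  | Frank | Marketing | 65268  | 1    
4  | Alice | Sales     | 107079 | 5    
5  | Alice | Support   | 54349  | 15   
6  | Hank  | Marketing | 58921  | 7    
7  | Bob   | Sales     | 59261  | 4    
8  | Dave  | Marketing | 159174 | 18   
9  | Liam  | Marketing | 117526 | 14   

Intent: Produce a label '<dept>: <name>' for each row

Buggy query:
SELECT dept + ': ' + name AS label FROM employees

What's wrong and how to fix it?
Bug: '+' is numeric addition; on text columns SQLite converts them to 0 instead of concatenating

Fix: Use the || operator for string concatenation

Corrected query:
SELECT dept || ': ' || name AS label FROM employees

Result:
label           
----------------
Sales: Kate     
Support: Iris   
Marketing: Frank
Sales: Alice    
Support: Alice  
Marketing: Hank 
Sales: Bob      
Marketing: Dave 
Marketing: Liam 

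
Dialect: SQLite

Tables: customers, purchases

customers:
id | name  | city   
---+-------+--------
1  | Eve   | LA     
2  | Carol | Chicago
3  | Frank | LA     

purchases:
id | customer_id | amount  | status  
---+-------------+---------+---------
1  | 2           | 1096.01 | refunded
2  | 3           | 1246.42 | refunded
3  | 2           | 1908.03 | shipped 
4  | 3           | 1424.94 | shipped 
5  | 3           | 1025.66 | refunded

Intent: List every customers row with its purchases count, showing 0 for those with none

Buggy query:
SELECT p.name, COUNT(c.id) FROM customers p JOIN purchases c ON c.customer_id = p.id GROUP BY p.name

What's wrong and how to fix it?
Bug: INNER JOIN drops customers rows that have no matching purchases rows

Fix: Use LEFT JOIN so parents without children still appear (COUNT(c.id) gives 0)

Corrected query:
SELECT p.name, COUNT(c.id) FROM customers p LEFT JOIN purchases c ON c.customer_id = p.id GROUP BY p.name

Result:
name  | COUNT(c.id)
------+------------
Carol | 2          
Eve   | 0          
Frank | 3          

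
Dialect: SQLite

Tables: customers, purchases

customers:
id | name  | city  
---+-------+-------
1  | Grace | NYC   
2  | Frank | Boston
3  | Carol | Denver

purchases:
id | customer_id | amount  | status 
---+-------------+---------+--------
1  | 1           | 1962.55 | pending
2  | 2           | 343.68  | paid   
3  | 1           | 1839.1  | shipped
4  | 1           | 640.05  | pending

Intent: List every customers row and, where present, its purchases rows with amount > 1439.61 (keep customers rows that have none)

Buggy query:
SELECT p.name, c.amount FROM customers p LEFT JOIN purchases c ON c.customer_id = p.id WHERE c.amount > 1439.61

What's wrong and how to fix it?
Bug: Filtering c.amount in WHERE discards the NULL rows produced by LEFT JOIN, turning it into an inner join

Fix: Move the right-table condition into the ON clause so unmatched parents are kept

Corrected query:
SELECT p.name, c.amount FROM customers p LEFT JOIN purchases c ON c.customer_id = p.id AND c.amount > 1439.61

Result:
name  | amount 
------+--------
Grace | 1839.1 
Grace | 1962.55
Frank | NULL   
Carol | NULL   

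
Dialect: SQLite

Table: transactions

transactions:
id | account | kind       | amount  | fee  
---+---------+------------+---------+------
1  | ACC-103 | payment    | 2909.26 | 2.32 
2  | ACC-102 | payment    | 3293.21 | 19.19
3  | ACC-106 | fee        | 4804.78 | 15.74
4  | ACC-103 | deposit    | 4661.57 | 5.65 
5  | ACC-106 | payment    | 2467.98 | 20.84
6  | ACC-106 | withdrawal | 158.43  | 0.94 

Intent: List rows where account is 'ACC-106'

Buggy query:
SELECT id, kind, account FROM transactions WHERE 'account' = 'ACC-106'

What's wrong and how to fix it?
Bug: Single quotes denote string literals in SQL; the column name is being compared as a constant string

Fix: Reference the column as account without single quotes

Corrected query:
SELECT id, kind, account FROM transactions WHERE account = 'ACC-106'

Result:
id | kind       | account
---+------------+--------
3  | fee        | ACC-106
5  | payment    | ACC-106
6  | withdrawal | ACC-106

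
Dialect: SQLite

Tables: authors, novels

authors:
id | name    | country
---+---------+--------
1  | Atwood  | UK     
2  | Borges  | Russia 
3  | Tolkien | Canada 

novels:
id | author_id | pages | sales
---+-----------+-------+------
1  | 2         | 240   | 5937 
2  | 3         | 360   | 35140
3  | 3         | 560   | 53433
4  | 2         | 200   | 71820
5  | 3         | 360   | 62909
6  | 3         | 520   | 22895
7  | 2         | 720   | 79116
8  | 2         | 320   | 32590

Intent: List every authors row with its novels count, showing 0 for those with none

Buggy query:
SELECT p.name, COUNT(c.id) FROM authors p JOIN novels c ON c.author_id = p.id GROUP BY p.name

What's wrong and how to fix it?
Bug: INNER JOIN drops authors rows that have no matching novels rows

Fix: Switch to LEFT JOIN to retain unmatched parent rows

Corrected query:
SELECT p.name, COUNT(c.id) FROM authors p LEFT JOIN novels c ON c.author_id = p.id GROUP BY p.name

Result:
name    | COUNT(c.id)
--------+------------
Atwood  | 0          
Borges  | 4          
Tolkien | 4          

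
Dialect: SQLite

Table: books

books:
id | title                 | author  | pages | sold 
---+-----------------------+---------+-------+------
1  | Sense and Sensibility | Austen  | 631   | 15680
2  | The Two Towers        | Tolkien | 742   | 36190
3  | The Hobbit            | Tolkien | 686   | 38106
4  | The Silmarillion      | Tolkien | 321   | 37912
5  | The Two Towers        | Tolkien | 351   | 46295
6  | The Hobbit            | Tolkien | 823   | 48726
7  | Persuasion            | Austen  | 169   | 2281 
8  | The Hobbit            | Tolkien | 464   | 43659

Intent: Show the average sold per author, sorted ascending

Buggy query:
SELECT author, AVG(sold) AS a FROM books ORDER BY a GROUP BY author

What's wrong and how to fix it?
Bug: GROUP BY must precede ORDER BY

Fix: Move ORDER BY to the end, after GROUP BY

Corrected query:
SELECT author, AVG(sold) AS a FROM books GROUP BY author ORDER BY a

Result:
author  | a           
--------+-------------
Austen  | 8980.5      
Tolkien | 41814.666667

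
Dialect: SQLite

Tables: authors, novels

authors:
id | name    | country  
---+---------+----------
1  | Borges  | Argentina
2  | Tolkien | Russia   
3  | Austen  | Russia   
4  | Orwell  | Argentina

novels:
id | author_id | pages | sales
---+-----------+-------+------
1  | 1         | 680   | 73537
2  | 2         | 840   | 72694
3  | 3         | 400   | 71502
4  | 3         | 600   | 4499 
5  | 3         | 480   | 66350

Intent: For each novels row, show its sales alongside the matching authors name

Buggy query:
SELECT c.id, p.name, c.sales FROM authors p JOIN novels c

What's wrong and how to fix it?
Bug: Missing join condition: each novels row is matched to all authors rows instead of just its own

Fix: Specify the join condition linking the foreign key to the parent id

Corrected query:
SELECT c.id, p.name, c.sales FROM authors p JOIN novels c ON c.author_id = p.id

Result:
id | name    | sales
---+---------+------
1  | Borges  | 73537
2  | Tolkien | 72694
3  | Austen  | 71502
4  | Austen  | 4499 
5  | Austen  | 66350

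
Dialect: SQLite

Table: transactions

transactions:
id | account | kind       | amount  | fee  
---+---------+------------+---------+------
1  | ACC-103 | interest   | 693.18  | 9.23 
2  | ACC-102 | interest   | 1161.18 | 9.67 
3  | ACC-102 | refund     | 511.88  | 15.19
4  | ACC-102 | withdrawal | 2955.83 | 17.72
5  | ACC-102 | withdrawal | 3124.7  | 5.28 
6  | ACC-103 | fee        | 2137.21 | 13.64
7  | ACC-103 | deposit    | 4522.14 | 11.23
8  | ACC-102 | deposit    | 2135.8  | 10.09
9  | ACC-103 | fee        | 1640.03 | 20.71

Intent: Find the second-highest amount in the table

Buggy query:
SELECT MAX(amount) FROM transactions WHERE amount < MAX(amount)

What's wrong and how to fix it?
Bug: The inner MAX is an aggregate inside WHERE, which is not allowed

Fix: Put the inner MAX in a scalar subquery

Corrected query:
SELECT MAX(amount) FROM transactions WHERE amount < (SELECT MAX(amount) FROM transactions)

Result:
MAX(amount)
-----------
3124.7     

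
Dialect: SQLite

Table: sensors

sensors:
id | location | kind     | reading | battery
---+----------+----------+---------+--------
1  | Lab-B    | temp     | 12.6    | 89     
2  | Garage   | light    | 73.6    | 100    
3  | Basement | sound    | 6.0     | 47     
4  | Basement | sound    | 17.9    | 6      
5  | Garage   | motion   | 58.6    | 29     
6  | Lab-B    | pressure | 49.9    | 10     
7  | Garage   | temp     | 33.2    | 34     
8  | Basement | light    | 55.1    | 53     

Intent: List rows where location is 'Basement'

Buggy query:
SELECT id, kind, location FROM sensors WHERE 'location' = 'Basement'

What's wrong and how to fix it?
Bug: Single quotes denote string literals in SQL; the column name is being compared as a constant string

Fix: Remove the quotes around the column name (or use double quotes for an identifier)

Corrected query:
SELECT id, kind, location FROM sensors WHERE location = 'Basement'

Result:
id | kind  | location
---+-------+---------
3  | sound | Basement
4  | sound | Basement
8  | light | Basement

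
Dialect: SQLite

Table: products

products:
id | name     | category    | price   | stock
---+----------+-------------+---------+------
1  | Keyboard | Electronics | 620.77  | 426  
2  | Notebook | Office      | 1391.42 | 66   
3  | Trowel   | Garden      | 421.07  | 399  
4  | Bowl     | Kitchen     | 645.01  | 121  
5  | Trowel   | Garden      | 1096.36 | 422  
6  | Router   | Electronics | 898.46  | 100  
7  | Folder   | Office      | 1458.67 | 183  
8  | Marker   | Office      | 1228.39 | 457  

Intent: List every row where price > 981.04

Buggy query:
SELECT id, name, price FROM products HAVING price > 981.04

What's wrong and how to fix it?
Bug: This is a non-aggregate query (no GROUP BY, no aggregates), so in SQLite the HAVING clause is invalid here; a row-level condition belongs in WHERE

Fix: Use WHERE for row-level filtering

Corrected query:
SELECT id, name, price FROM products WHERE price > 981.04

Result:
id | name     | price  
---+----------+--------
2  | Notebook | 1391.42
5  | Trowel   | 1096.36
7  | Folder   | 1458.67
8  | Marker   | 1228.39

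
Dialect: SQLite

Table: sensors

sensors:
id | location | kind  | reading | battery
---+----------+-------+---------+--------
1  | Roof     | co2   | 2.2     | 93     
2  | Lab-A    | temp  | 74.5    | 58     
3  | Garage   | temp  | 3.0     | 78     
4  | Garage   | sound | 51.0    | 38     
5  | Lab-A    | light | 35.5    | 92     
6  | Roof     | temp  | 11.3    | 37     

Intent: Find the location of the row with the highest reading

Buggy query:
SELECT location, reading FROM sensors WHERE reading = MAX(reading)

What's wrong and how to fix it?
Bug: MAX(reading) is an aggregate and cannot be used directly in WHERE

Fix: Wrap MAX in a scalar subquery so WHERE compares against a single value

Corrected query:
SELECT location, reading FROM sensors WHERE reading = (SELECT MAX(reading) FROM sensors)

Result:
location | reading
---------+--------
Lab-A    | 74.5   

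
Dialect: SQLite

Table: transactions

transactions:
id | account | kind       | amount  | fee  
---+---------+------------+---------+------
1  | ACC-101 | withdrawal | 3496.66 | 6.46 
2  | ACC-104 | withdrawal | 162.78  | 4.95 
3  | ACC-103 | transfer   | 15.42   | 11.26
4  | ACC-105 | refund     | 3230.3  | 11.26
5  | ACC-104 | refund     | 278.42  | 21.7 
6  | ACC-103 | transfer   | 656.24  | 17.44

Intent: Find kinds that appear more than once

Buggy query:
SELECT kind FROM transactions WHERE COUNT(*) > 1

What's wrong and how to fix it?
Bug: WHERE can't reference COUNT(*); aggregates are computed after WHERE

Fix: Group first, then use HAVING for the count condition

Corrected query:
SELECT kind FROM transactions GROUP BY kind HAVING COUNT(*) > 1

Result:
kind      
----------
refund    
transfer  
withdrawal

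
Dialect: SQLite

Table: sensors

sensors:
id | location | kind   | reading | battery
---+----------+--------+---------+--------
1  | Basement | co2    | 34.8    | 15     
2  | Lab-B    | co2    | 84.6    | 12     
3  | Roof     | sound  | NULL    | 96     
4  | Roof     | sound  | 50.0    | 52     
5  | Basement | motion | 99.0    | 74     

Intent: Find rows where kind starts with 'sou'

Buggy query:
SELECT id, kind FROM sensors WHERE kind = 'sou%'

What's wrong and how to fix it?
Bug: '=' compares the literal string including the % character; pattern matching needs LIKE

Fix: Use LIKE for wildcard pattern matching

Corrected query:
SELECT id, kind FROM sensors WHERE kind LIKE 'sou%'

Result:
id | kind 
---+------
3  | sound
4  | sound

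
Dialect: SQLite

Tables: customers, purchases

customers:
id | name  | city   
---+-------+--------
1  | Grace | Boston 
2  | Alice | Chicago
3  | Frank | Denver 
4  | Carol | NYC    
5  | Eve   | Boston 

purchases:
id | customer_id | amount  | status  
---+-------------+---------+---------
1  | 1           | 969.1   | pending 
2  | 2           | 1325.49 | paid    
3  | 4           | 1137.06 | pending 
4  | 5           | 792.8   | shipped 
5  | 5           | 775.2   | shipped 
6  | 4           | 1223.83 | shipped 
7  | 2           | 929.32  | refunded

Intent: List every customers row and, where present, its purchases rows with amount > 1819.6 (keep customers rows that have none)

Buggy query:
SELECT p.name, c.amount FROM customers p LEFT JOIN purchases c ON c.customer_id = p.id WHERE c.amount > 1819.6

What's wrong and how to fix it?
Bug: Filtering c.amount in WHERE discards the NULL rows produced by LEFT JOIN, turning it into an inner join

Fix: Move the right-table condition into the ON clause so unmatched parents are kept

Corrected query:
SELECT p.name, c.amount FROM customers p LEFT JOIN purchases c ON c.customer_id = p.id AND c.amount > 1819.6

Result:
name  | amount
------+-------
Grace | NULL  
Alice | NULL  
Frank | NULL  
Carol | NULL  
Eve   | NULL  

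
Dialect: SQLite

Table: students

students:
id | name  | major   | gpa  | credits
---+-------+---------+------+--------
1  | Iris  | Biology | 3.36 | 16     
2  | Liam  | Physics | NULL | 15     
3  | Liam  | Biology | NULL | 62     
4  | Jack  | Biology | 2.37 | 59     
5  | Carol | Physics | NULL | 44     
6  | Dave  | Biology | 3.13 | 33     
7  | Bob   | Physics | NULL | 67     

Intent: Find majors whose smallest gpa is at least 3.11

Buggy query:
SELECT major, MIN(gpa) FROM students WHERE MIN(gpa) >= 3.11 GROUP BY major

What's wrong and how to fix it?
Bug: MIN() in WHERE is a misuse of aggregate

Fix: Use HAVING for the per-group MIN condition

Corrected query:
SELECT major, MIN(gpa) FROM students GROUP BY major HAVING MIN(gpa) >= 3.11

Result:
(no rows)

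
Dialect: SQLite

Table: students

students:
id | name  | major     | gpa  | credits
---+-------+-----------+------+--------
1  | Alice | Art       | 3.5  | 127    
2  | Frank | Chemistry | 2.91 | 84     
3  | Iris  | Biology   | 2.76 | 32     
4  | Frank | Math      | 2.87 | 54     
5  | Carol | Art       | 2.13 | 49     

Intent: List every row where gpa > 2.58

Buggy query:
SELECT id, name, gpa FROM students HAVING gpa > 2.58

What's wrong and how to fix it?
Bug: HAVING filters the output of aggregation, but this query has no GROUP BY and no aggregate functions, so SQLite rejects it (HAVING clause on a non-aggregate query); the condition here is per row

Fix: Use WHERE for row-level filtering

Corrected query:
SELECT id, name, gpa FROM students WHERE gpa > 2.58

Result:
id | name  | gpa 
---+-------+-----
1  | Alice | 3.5 
2  | Frank | 2.91
3  | Iris  | 2.76
4  | Frank | 2.87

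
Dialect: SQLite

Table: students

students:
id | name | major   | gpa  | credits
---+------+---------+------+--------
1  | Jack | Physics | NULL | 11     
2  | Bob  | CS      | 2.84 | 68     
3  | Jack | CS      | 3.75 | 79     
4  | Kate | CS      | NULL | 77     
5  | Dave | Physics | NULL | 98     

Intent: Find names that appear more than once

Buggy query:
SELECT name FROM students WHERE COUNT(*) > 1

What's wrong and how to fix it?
Bug: WHERE can't reference COUNT(*); aggregates are computed after WHERE

Fix: Group first, then use HAVING for the count condition

Corrected query:
SELECT name FROM students GROUP BY name HAVING COUNT(*) > 1

Result:
name
----
Jack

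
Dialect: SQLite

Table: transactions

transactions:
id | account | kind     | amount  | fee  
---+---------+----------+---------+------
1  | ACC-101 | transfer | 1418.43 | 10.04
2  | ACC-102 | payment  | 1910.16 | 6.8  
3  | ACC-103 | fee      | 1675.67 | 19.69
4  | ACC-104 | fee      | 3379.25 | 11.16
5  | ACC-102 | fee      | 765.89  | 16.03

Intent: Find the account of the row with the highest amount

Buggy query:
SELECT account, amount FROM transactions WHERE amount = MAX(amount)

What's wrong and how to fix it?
Bug: MAX(amount) is an aggregate and cannot be used directly in WHERE

Fix: Wrap MAX in a scalar subquery so WHERE compares against a single value

Corrected query:
SELECT account, amount FROM transactions WHERE amount = (SELECT MAX(amount) FROM transactions)

Result:
account | amount 
--------+--------
ACC-104 | 3379.25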